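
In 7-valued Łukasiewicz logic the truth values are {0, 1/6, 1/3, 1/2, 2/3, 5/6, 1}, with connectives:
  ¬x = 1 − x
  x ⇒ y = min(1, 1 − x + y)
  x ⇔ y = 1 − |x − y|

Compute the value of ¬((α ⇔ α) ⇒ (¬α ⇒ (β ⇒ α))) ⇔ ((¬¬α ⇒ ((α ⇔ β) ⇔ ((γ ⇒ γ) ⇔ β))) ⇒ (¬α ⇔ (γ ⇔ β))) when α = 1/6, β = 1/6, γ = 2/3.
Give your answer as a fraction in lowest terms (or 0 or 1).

1/3

α ⇔ α = 1/6 ⇔ 1/6 = 1
¬α = ¬1/6 = 5/6
β ⇒ α = 1/6 ⇒ 1/6 = 1
¬α ⇒ (β ⇒ α) = 5/6 ⇒ 1 = 1
(α ⇔ α) ⇒ (¬α ⇒ (β ⇒ α)) = 1 ⇒ 1 = 1
¬((α ⇔ α) ⇒ (¬α ⇒ (β ⇒ α))) = ¬1 = 0
¬α = ¬1/6 = 5/6
¬¬α = ¬5/6 = 1/6
α ⇔ β = 1/6 ⇔ 1/6 = 1
γ ⇒ γ = 2/3 ⇒ 2/3 = 1
(γ ⇒ γ) ⇔ β = 1 ⇔ 1/6 = 1/6
(α ⇔ β) ⇔ ((γ ⇒ γ) ⇔ β) = 1 ⇔ 1/6 = 1/6
¬¬α ⇒ ((α ⇔ β) ⇔ ((γ ⇒ γ) ⇔ β)) = 1/6 ⇒ 1/6 = 1
¬α = ¬1/6 = 5/6
γ ⇔ β = 2/3 ⇔ 1/6 = 1/2
¬α ⇔ (γ ⇔ β) = 5/6 ⇔ 1/2 = 2/3
(¬¬α ⇒ ((α ⇔ β) ⇔ ((γ ⇒ γ) ⇔ β))) ⇒ (¬α ⇔ (γ ⇔ β)) = 1 ⇒ 2/3 = 2/3
¬((α ⇔ α) ⇒ (¬α ⇒ (β ⇒ α))) ⇔ ((¬¬α ⇒ ((α ⇔ β) ⇔ ((γ ⇒ γ) ⇔ β))) ⇒ (¬α ⇔ (γ ⇔ β))) = 0 ⇔ 2/3 = 1/3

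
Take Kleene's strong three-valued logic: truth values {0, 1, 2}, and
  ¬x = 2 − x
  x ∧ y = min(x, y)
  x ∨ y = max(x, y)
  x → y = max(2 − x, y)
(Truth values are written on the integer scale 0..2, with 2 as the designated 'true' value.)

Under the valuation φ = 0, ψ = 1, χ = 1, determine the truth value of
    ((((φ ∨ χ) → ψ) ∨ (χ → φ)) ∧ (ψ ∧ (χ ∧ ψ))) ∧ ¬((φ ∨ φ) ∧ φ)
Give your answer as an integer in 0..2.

φ ∨ χ = 0 ∨ 1 = 1
(φ ∨ χ) → ψ = 1 → 1 = 1
χ → φ = 1 → 0 = 1
((φ ∨ χ) → ψ) ∨ (χ → φ) = 1 ∨ 1 = 1
χ ∧ ψ = 1 ∧ 1 = 1
ψ ∧ (χ ∧ ψ) = 1 ∧ 1 = 1
(((φ ∨ χ) → ψ) ∨ (χ → φ)) ∧ (ψ ∧ (χ ∧ ψ)) = 1 ∧ 1 = 1
φ ∨ φ = 0 ∨ 0 = 0
(φ ∨ φ) ∧ φ = 0 ∧ 0 = 0
¬((φ ∨ φ) ∧ φ) = ¬0 = 2
((((φ ∨ χ) → ψ) ∨ (χ → φ)) ∧ (ψ ∧ (χ ∧ ψ))) ∧ ¬((φ ∨ φ) ∧ φ) = 1 ∧ 2 = 1

1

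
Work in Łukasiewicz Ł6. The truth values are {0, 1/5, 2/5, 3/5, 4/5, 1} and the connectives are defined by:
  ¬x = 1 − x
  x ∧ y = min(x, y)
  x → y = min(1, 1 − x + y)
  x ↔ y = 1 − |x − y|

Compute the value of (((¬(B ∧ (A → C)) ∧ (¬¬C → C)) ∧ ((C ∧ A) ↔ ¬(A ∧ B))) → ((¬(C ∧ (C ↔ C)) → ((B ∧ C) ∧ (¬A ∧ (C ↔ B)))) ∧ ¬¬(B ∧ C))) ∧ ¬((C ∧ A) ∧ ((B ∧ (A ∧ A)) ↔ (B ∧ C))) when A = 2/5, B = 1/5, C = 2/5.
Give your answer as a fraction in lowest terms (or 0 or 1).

3/5

A → C = 2/5 → 2/5 = 1
B ∧ (A → C) = 1/5 ∧ 1 = 1/5
¬(B ∧ (A → C)) = ¬1/5 = 4/5
¬C = ¬2/5 = 3/5
¬¬C = ¬3/5 = 2/5
¬¬C → C = 2/5 → 2/5 = 1
¬(B ∧ (A → C)) ∧ (¬¬C → C) = 4/5 ∧ 1 = 4/5
C ∧ A = 2/5 ∧ 2/5 = 2/5
A ∧ B = 2/5 ∧ 1/5 = 1/5
¬(A ∧ B) = ¬1/5 = 4/5
(C ∧ A) ↔ ¬(A ∧ B) = 2/5 ↔ 4/5 = 3/5
(¬(B ∧ (A → C)) ∧ (¬¬C → C)) ∧ ((C ∧ A) ↔ ¬(A ∧ B)) = 4/5 ∧ 3/5 = 3/5
C ↔ C = 2/5 ↔ 2/5 = 1
C ∧ (C ↔ C) = 2/5 ∧ 1 = 2/5
¬(C ∧ (C ↔ C)) = ¬2/5 = 3/5
B ∧ C = 1/5 ∧ 2/5 = 1/5
¬A = ¬2/5 = 3/5
C ↔ B = 2/5 ↔ 1/5 = 4/5
¬A ∧ (C ↔ B) = 3/5 ∧ 4/5 = 3/5
(B ∧ C) ∧ (¬A ∧ (C ↔ B)) = 1/5 ∧ 3/5 = 1/5
¬(C ∧ (C ↔ C)) → ((B ∧ C) ∧ (¬A ∧ (C ↔ B))) = 3/5 → 1/5 = 3/5
B ∧ C = 1/5 ∧ 2/5 = 1/5
¬(B ∧ C) = ¬1/5 = 4/5
¬¬(B ∧ C) = ¬4/5 = 1/5
(¬(C ∧ (C ↔ C)) → ((B ∧ C) ∧ (¬A ∧ (C ↔ B)))) ∧ ¬¬(B ∧ C) = 3/5 ∧ 1/5 = 1/5
((¬(B ∧ (A → C)) ∧ (¬¬C → C)) ∧ ((C ∧ A) ↔ ¬(A ∧ B))) → ((¬(C ∧ (C ↔ C)) → ((B ∧ C) ∧ (¬A ∧ (C ↔ B)))) ∧ ¬¬(B ∧ C)) = 3/5 → 1/5 = 3/5
C ∧ A = 2/5 ∧ 2/5 = 2/5
A ∧ A = 2/5 ∧ 2/5 = 2/5
B ∧ (A ∧ A) = 1/5 ∧ 2/5 = 1/5
B ∧ C = 1/5 ∧ 2/5 = 1/5
(B ∧ (A ∧ A)) ↔ (B ∧ C) = 1/5 ↔ 1/5 = 1
(C ∧ A) ∧ ((B ∧ (A ∧ A)) ↔ (B ∧ C)) = 2/5 ∧ 1 = 2/5
¬((C ∧ A) ∧ ((B ∧ (A ∧ A)) ↔ (B ∧ C))) = ¬2/5 = 3/5
(((¬(B ∧ (A → C)) ∧ (¬¬C → C)) ∧ ((C ∧ A) ↔ ¬(A ∧ B))) → ((¬(C ∧ (C ↔ C)) → ((B ∧ C) ∧ (¬A ∧ (C ↔ B)))) ∧ ¬¬(B ∧ C))) ∧ ¬((C ∧ A) ∧ ((B ∧ (A ∧ A)) ↔ (B ∧ C))) = 3/5 ∧ 3/5 = 3/5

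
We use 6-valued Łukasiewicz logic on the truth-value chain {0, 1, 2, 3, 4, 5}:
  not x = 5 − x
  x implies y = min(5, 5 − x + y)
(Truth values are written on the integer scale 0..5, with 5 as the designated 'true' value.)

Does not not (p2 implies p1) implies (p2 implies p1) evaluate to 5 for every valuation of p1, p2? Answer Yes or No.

Yes

At p1 = 1, p2 = 0, for instance:
p2 implies p1 = 0 implies 1 = 5
not (p2 implies p1) = not 5 = 0
not not (p2 implies p1) = not 0 = 5
not not (p2 implies p1) implies (p2 implies p1) = 5 implies 5 = 5
and checking the remaining 35 assignments likewise gives ≥ 5 in every case.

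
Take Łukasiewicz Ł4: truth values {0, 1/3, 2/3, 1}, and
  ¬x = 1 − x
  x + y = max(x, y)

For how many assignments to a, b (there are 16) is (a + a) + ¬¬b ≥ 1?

a = 0, b = 0 ↦ 0  <
a = 0, b = 1/3 ↦ 1/3  <
a = 0, b = 2/3 ↦ 2/3  <
a = 0, b = 1 ↦ 1  ≥
a = 1/3, b = 0 ↦ 1/3  <
a = 1/3, b = 1/3 ↦ 1/3  <
a = 1/3, b = 2/3 ↦ 2/3  <
a = 1/3, b = 1 ↦ 1  ≥
a = 2/3, b = 0 ↦ 2/3  <
a = 2/3, b = 1/3 ↦ 2/3  <
a = 2/3, b = 2/3 ↦ 2/3  <
a = 2/3, b = 1 ↦ 1  ≥
a = 1, b = 0 ↦ 1  ≥
a = 1, b = 1/3 ↦ 1  ≥
a = 1, b = 2/3 ↦ 1  ≥
a = 1, b = 1 ↦ 1  ≥
So 7 of the 16 assignments meet the threshold.

7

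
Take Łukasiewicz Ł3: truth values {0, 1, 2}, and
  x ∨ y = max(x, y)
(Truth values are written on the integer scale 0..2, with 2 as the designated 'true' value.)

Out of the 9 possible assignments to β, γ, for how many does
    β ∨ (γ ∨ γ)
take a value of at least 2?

5

β = 0, γ = 0 ↦ 0  <
β = 0, γ = 1 ↦ 1  <
β = 0, γ = 2 ↦ 2  ≥
β = 1, γ = 0 ↦ 1  <
β = 1, γ = 1 ↦ 1  <
β = 1, γ = 2 ↦ 2  ≥
β = 2, γ = 0 ↦ 2  ≥
β = 2, γ = 1 ↦ 2  ≥
β = 2, γ = 2 ↦ 2  ≥
So 5 of the 9 assignments meet the threshold.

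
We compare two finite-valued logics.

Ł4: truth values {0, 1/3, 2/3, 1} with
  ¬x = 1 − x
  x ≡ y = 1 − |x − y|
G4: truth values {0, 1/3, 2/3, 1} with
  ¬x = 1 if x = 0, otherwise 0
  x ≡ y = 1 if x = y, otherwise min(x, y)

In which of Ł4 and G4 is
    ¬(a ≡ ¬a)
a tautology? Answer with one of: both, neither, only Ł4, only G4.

only G4

In Ł4: at a = 1/3 the value is 1/3 — not a tautology.
In G4: every assignment gives 1 — tautology.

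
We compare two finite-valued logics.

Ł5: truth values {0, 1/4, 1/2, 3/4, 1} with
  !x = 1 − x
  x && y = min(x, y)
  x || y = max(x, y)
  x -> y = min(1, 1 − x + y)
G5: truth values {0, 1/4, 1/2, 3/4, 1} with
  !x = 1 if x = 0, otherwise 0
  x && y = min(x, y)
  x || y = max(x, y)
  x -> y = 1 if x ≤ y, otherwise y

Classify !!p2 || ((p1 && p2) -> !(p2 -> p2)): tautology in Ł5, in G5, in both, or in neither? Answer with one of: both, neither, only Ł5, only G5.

In Ł5: at p1 = 1/4, p2 = 1/4 the value is 3/4 — not a tautology.
In G5: every assignment gives 1 — tautology.

only G5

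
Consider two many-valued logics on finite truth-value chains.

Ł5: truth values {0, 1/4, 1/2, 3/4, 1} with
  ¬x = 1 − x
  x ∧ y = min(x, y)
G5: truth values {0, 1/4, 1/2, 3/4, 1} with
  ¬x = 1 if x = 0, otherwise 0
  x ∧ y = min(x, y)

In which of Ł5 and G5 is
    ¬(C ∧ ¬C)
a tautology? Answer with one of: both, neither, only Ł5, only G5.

only G5

In Ł5: at C = 1/4 the value is 3/4 — not a tautology.
In G5: every assignment gives 1 — tautology.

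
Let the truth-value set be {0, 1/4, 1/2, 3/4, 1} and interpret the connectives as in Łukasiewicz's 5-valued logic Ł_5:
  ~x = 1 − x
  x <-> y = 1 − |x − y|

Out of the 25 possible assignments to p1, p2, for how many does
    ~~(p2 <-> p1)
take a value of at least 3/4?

13

value 1: 5 assignments (counts)
value 3/4: 8 assignments (counts)
value 1/2: 6 assignments
value 1/4: 4 assignments
value 0: 2 assignments
So 13 of the 25 assignments meet the threshold.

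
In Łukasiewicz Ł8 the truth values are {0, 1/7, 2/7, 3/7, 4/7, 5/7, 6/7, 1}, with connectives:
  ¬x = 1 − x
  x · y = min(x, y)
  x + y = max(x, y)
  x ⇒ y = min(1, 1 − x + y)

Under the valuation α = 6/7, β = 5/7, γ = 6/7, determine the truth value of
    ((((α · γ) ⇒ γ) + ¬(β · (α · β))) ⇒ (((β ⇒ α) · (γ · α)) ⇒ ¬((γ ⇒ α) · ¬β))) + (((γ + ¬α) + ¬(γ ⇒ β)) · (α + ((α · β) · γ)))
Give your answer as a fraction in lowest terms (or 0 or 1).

α · γ = 6/7 · 6/7 = 6/7
(α · γ) ⇒ γ = 6/7 ⇒ 6/7 = 1
α · β = 6/7 · 5/7 = 5/7
β · (α · β) = 5/7 · 5/7 = 5/7
¬(β · (α · β)) = ¬5/7 = 2/7
((α · γ) ⇒ γ) + ¬(β · (α · β)) = 1 + 2/7 = 1
β ⇒ α = 5/7 ⇒ 6/7 = 1
γ · α = 6/7 · 6/7 = 6/7
(β ⇒ α) · (γ · α) = 1 · 6/7 = 6/7
γ ⇒ α = 6/7 ⇒ 6/7 = 1
¬β = ¬5/7 = 2/7
(γ ⇒ α) · ¬β = 1 · 2/7 = 2/7
¬((γ ⇒ α) · ¬β) = ¬2/7 = 5/7
((β ⇒ α) · (γ · α)) ⇒ ¬((γ ⇒ α) · ¬β) = 6/7 ⇒ 5/7 = 6/7
(((α · γ) ⇒ γ) + ¬(β · (α · β))) ⇒ (((β ⇒ α) · (γ · α)) ⇒ ¬((γ ⇒ α) · ¬β)) = 1 ⇒ 6/7 = 6/7
¬α = ¬6/7 = 1/7
γ + ¬α = 6/7 + 1/7 = 6/7
γ ⇒ β = 6/7 ⇒ 5/7 = 6/7
¬(γ ⇒ β) = ¬6/7 = 1/7
(γ + ¬α) + ¬(γ ⇒ β) = 6/7 + 1/7 = 6/7
α · β = 6/7 · 5/7 = 5/7
(α · β) · γ = 5/7 · 6/7 = 5/7
α + ((α · β) · γ) = 6/7 + 5/7 = 6/7
((γ + ¬α) + ¬(γ ⇒ β)) · (α + ((α · β) · γ)) = 6/7 · 6/7 = 6/7
((((α · γ) ⇒ γ) + ¬(β · (α · β))) ⇒ (((β ⇒ α) · (γ · α)) ⇒ ¬((γ ⇒ α) · ¬β))) + (((γ + ¬α) + ¬(γ ⇒ β)) · (α + ((α · β) · γ))) = 6/7 + 6/7 = 6/7

6/7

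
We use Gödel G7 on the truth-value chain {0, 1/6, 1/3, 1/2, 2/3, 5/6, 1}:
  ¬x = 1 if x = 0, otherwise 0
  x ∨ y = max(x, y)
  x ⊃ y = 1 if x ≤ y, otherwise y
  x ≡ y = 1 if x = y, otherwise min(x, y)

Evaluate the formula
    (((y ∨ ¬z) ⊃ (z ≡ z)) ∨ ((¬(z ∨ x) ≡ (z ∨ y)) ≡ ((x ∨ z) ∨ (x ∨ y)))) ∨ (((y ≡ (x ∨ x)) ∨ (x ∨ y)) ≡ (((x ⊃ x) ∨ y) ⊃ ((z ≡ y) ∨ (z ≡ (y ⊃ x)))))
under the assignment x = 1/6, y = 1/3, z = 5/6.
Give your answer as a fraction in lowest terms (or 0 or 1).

1

¬z = ¬5/6 = 0
y ∨ ¬z = 1/3 ∨ 0 = 1/3
z ≡ z = 5/6 ≡ 5/6 = 1
(y ∨ ¬z) ⊃ (z ≡ z) = 1/3 ⊃ 1 = 1
z ∨ x = 5/6 ∨ 1/6 = 5/6
¬(z ∨ x) = ¬5/6 = 0
z ∨ y = 5/6 ∨ 1/3 = 5/6
¬(z ∨ x) ≡ (z ∨ y) = 0 ≡ 5/6 = 0
x ∨ z = 1/6 ∨ 5/6 = 5/6
x ∨ y = 1/6 ∨ 1/3 = 1/3
(x ∨ z) ∨ (x ∨ y) = 5/6 ∨ 1/3 = 5/6
(¬(z ∨ x) ≡ (z ∨ y)) ≡ ((x ∨ z) ∨ (x ∨ y)) = 0 ≡ 5/6 = 0
((y ∨ ¬z) ⊃ (z ≡ z)) ∨ ((¬(z ∨ x) ≡ (z ∨ y)) ≡ ((x ∨ z) ∨ (x ∨ y))) = 1 ∨ 0 = 1
x ∨ x = 1/6 ∨ 1/6 = 1/6
y ≡ (x ∨ x) = 1/3 ≡ 1/6 = 1/6
x ∨ y = 1/6 ∨ 1/3 = 1/3
(y ≡ (x ∨ x)) ∨ (x ∨ y) = 1/6 ∨ 1/3 = 1/3
x ⊃ x = 1/6 ⊃ 1/6 = 1
(x ⊃ x) ∨ y = 1 ∨ 1/3 = 1
z ≡ y = 5/6 ≡ 1/3 = 1/3
y ⊃ x = 1/3 ⊃ 1/6 = 1/6
z ≡ (y ⊃ x) = 5/6 ≡ 1/6 = 1/6
(z ≡ y) ∨ (z ≡ (y ⊃ x)) = 1/3 ∨ 1/6 = 1/3
((x ⊃ x) ∨ y) ⊃ ((z ≡ y) ∨ (z ≡ (y ⊃ x))) = 1 ⊃ 1/3 = 1/3
((y ≡ (x ∨ x)) ∨ (x ∨ y)) ≡ (((x ⊃ x) ∨ y) ⊃ ((z ≡ y) ∨ (z ≡ (y ⊃ x)))) = 1/3 ≡ 1/3 = 1
(((y ∨ ¬z) ⊃ (z ≡ z)) ∨ ((¬(z ∨ x) ≡ (z ∨ y)) ≡ ((x ∨ z) ∨ (x ∨ y)))) ∨ (((y ≡ (x ∨ x)) ∨ (x ∨ y)) ≡ (((x ⊃ x) ∨ y) ⊃ ((z ≡ y) ∨ (z ≡ (y ⊃ x))))) = 1 ∨ 1 = 1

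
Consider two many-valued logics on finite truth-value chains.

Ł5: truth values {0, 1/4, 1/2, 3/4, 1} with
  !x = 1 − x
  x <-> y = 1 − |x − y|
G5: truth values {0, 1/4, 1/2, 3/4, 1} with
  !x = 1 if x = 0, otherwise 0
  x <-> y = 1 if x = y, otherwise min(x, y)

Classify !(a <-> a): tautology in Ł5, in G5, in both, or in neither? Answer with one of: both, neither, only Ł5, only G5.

In Ł5: at a = 0 the value is 0 — not a tautology.
In G5: at a = 0 the value is 0 — not a tautology.

neither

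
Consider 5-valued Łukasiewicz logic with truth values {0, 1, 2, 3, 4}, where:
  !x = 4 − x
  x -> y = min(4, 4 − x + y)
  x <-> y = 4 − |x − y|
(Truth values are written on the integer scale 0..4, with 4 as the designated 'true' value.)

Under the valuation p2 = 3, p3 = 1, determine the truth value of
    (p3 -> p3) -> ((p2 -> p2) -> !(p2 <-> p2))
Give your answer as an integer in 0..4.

0

p3 -> p3 = 1 -> 1 = 4
p2 -> p2 = 3 -> 3 = 4
p2 <-> p2 = 3 <-> 3 = 4
!(p2 <-> p2) = !4 = 0
(p2 -> p2) -> !(p2 <-> p2) = 4 -> 0 = 0
(p3 -> p3) -> ((p2 -> p2) -> !(p2 <-> p2)) = 4 -> 0 = 0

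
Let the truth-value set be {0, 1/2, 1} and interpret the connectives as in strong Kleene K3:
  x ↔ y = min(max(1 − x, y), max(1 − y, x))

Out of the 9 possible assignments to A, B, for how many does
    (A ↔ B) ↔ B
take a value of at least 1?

2

A = 0, B = 0 ↦ 0  <
A = 0, B = 1/2 ↦ 1/2  <
A = 0, B = 1 ↦ 0  <
A = 1/2, B = 0 ↦ 1/2  <
A = 1/2, B = 1/2 ↦ 1/2  <
A = 1/2, B = 1 ↦ 1/2  <
A = 1, B = 0 ↦ 1  ≥
A = 1, B = 1/2 ↦ 1/2  <
A = 1, B = 1 ↦ 1  ≥
So 2 of the 9 assignments meet the threshold.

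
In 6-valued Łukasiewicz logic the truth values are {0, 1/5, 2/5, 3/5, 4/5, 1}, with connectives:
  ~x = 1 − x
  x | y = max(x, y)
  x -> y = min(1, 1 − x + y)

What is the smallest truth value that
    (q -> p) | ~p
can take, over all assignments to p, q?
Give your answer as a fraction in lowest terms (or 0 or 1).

Take p = 2/5, q = 4/5:
q -> p = 4/5 -> 2/5 = 3/5
~p = ~2/5 = 3/5
(q -> p) | ~p = 3/5 | 3/5 = 3/5
No assignment yields a value below 3/5, so this is the minimum.

3/5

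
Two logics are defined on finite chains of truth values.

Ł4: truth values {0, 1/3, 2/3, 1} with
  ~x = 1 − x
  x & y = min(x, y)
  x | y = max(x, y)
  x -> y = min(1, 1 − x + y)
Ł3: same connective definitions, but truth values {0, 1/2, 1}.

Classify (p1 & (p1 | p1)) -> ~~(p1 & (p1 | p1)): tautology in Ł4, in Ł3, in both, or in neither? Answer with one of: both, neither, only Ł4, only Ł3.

In Ł4: every assignment gives 1 — tautology.
In Ł3: every assignment gives 1 — tautology.

both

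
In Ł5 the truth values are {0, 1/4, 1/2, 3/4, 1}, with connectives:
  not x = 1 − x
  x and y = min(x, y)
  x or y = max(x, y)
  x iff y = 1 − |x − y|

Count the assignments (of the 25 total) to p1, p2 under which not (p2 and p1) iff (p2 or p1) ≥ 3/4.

13

value 1: 5 assignments (counts)
value 3/4: 8 assignments (counts)
value 1/2: 6 assignments
value 1/4: 4 assignments
value 0: 2 assignments
So 13 of the 25 assignments meet the threshold.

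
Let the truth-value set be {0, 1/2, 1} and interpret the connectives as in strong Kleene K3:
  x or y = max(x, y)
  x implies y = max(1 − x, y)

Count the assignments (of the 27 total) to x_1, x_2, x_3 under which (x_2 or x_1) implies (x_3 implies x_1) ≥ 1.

17

value 1: 17 assignments (counts)
value 1/2: 9 assignments
value 0: 1 assignment
So 17 of the 27 assignments meet the threshold.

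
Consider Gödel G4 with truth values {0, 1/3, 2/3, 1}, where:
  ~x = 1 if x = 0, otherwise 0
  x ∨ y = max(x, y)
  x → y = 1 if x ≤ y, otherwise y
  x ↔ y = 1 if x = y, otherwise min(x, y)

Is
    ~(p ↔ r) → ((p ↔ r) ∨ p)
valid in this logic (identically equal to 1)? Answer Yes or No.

No

Counterexample: take p = 0, r = 1/3.
p ↔ r = 0 ↔ 1/3 = 0
~(p ↔ r) = ~0 = 1
(p ↔ r) ∨ p = 0 ∨ 0 = 0
~(p ↔ r) → ((p ↔ r) ∨ p) = 1 → 0 = 0
This gives 0 ≠ 1.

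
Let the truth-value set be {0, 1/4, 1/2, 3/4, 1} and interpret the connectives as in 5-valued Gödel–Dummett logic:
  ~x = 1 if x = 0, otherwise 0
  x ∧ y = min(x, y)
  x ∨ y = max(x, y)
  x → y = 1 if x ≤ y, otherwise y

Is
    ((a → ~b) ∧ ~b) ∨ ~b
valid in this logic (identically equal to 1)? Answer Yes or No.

No

Counterexample: take a = 0, b = 1/4.
~b = ~1/4 = 0
a → ~b = 0 → 0 = 1
~b = ~1/4 = 0
(a → ~b) ∧ ~b = 1 ∧ 0 = 0
((a → ~b) ∧ ~b) ∨ ~b = 0 ∨ 0 = 0
This gives 0 ≠ 1.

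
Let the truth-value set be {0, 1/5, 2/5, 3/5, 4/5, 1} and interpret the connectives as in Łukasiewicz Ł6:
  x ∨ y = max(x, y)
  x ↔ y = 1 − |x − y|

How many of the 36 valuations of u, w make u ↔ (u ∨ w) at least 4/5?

26

value 1: 21 assignments (counts)
value 4/5: 5 assignments (counts)
value 3/5: 4 assignments
value 2/5: 3 assignments
value 1/5: 2 assignments
value 0: 1 assignment
So 26 of the 36 assignments meet the threshold.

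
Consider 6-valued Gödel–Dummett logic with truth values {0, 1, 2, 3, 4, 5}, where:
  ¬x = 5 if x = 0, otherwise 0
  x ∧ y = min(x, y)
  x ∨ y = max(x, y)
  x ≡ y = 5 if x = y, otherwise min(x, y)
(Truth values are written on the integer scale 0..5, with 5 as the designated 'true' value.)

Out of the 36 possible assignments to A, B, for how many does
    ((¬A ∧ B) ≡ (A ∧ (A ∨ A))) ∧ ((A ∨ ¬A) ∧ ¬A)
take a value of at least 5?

value 5: 1 assignment (counts)
value 0: 35 assignments
So 1 of the 36 assignments meets the threshold.

1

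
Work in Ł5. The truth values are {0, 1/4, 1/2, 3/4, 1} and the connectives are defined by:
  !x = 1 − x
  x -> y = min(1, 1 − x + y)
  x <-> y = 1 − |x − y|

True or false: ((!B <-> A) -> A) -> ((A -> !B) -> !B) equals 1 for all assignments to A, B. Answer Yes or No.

Counterexample: take A = 1/4, B = 1.
!B = !1 = 0
!B <-> A = 0 <-> 1/4 = 3/4
(!B <-> A) -> A = 3/4 -> 1/4 = 1/2
!B = !1 = 0
A -> !B = 1/4 -> 0 = 3/4
!B = !1 = 0
(A -> !B) -> !B = 3/4 -> 0 = 1/4
((!B <-> A) -> A) -> ((A -> !B) -> !B) = 1/2 -> 1/4 = 3/4
This gives 3/4 ≠ 1.

No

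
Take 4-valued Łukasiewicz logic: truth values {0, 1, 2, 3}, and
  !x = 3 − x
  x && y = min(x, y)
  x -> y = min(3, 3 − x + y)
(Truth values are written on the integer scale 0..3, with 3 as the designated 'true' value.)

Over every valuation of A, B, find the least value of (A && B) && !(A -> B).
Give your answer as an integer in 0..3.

0

Take A = 0, B = 0:
A && B = 0 && 0 = 0
A -> B = 0 -> 0 = 3
!(A -> B) = !3 = 0
(A && B) && !(A -> B) = 0 && 0 = 0
No assignment yields a value below 0, so this is the minimum.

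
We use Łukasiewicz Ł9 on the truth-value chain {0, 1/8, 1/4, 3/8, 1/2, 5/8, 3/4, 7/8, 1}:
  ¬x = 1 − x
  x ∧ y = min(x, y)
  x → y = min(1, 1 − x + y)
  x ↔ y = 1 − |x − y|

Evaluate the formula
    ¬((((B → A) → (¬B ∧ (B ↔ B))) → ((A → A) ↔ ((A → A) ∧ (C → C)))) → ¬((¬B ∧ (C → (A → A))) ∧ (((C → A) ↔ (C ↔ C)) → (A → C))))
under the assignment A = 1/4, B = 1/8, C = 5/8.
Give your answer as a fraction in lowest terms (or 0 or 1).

B → A = 1/8 → 1/4 = 1
¬B = ¬1/8 = 7/8
B ↔ B = 1/8 ↔ 1/8 = 1
¬B ∧ (B ↔ B) = 7/8 ∧ 1 = 7/8
(B → A) → (¬B ∧ (B ↔ B)) = 1 → 7/8 = 7/8
A → A = 1/4 → 1/4 = 1
A → A = 1/4 → 1/4 = 1
C → C = 5/8 → 5/8 = 1
(A → A) ∧ (C → C) = 1 ∧ 1 = 1
(A → A) ↔ ((A → A) ∧ (C → C)) = 1 ↔ 1 = 1
((B → A) → (¬B ∧ (B ↔ B))) → ((A → A) ↔ ((A → A) ∧ (C → C))) = 7/8 → 1 = 1
¬B = ¬1/8 = 7/8
A → A = 1/4 → 1/4 = 1
C → (A → A) = 5/8 → 1 = 1
¬B ∧ (C → (A → A)) = 7/8 ∧ 1 = 7/8
C → A = 5/8 → 1/4 = 5/8
C ↔ C = 5/8 ↔ 5/8 = 1
(C → A) ↔ (C ↔ C) = 5/8 ↔ 1 = 5/8
A → C = 1/4 → 5/8 = 1
((C → A) ↔ (C ↔ C)) → (A → C) = 5/8 → 1 = 1
(¬B ∧ (C → (A → A))) ∧ (((C → A) ↔ (C ↔ C)) → (A → C)) = 7/8 ∧ 1 = 7/8
¬((¬B ∧ (C → (A → A))) ∧ (((C → A) ↔ (C ↔ C)) → (A → C))) = ¬7/8 = 1/8
(((B → A) → (¬B ∧ (B ↔ B))) → ((A → A) ↔ ((A → A) ∧ (C → C)))) → ¬((¬B ∧ (C → (A → A))) ∧ (((C → A) ↔ (C ↔ C)) → (A → C))) = 1 → 1/8 = 1/8
¬((((B → A) → (¬B ∧ (B ↔ B))) → ((A → A) ↔ ((A → A) ∧ (C → C)))) → ¬((¬B ∧ (C → (A → A))) ∧ (((C → A) ↔ (C ↔ C)) → (A → C)))) = ¬1/8 = 7/8

7/8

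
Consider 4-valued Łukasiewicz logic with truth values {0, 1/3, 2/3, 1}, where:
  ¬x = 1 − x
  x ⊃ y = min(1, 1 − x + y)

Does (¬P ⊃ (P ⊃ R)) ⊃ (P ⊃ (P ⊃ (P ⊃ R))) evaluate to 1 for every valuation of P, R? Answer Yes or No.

No

Counterexample: take P = 1, R = 0.
¬P = ¬1 = 0
P ⊃ R = 1 ⊃ 0 = 0
¬P ⊃ (P ⊃ R) = 0 ⊃ 0 = 1
P ⊃ R = 1 ⊃ 0 = 0
P ⊃ (P ⊃ R) = 1 ⊃ 0 = 0
P ⊃ (P ⊃ (P ⊃ R)) = 1 ⊃ 0 = 0
(¬P ⊃ (P ⊃ R)) ⊃ (P ⊃ (P ⊃ (P ⊃ R))) = 1 ⊃ 0 = 0
This gives 0 ≠ 1.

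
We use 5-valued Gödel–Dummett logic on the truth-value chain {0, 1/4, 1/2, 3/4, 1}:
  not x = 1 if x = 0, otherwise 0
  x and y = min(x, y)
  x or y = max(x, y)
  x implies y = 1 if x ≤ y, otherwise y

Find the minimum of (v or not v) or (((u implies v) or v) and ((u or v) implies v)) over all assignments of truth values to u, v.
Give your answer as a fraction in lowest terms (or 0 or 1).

1/4

Take u = 1/2, v = 1/4:
not v = not 1/4 = 0
v or not v = 1/4 or 0 = 1/4
u implies v = 1/2 implies 1/4 = 1/4
(u implies v) or v = 1/4 or 1/4 = 1/4
u or v = 1/2 or 1/4 = 1/2
(u or v) implies v = 1/2 implies 1/4 = 1/4
((u implies v) or v) and ((u or v) implies v) = 1/4 and 1/4 = 1/4
(v or not v) or (((u implies v) or v) and ((u or v) implies v)) = 1/4 or 1/4 = 1/4
No assignment yields a value below 1/4, so this is the minimum.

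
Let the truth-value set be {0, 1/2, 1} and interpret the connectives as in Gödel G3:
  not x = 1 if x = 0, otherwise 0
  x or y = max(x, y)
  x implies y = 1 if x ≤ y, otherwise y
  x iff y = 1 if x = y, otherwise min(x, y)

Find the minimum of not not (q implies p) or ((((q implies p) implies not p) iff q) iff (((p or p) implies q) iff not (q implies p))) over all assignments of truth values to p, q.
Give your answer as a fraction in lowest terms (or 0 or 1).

Take p = 0, q = 1/2:
q implies p = 1/2 implies 0 = 0
not (q implies p) = not 0 = 1
not not (q implies p) = not 1 = 0
q implies p = 1/2 implies 0 = 0
not p = not 0 = 1
(q implies p) implies not p = 0 implies 1 = 1
((q implies p) implies not p) iff q = 1 iff 1/2 = 1/2
p or p = 0 or 0 = 0
(p or p) implies q = 0 implies 1/2 = 1
q implies p = 1/2 implies 0 = 0
not (q implies p) = not 0 = 1
((p or p) implies q) iff not (q implies p) = 1 iff 1 = 1
(((q implies p) implies not p) iff q) iff (((p or p) implies q) iff not (q implies p)) = 1/2 iff 1 = 1/2
not not (q implies p) or ((((q implies p) implies not p) iff q) iff (((p or p) implies q) iff not (q implies p))) = 0 or 1/2 = 1/2
No assignment yields a value below 1/2, so this is the minimum.

1/2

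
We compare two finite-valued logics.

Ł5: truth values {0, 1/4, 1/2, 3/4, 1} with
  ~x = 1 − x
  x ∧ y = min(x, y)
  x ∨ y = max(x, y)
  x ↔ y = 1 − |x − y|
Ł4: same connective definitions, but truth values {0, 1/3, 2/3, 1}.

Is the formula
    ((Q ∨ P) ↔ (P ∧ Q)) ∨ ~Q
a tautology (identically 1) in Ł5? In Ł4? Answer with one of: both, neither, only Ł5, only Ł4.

In Ł5: at P = 0, Q = 1/4 the value is 3/4 — not a tautology.
In Ł4: at P = 0, Q = 1/3 the value is 2/3 — not a tautology.

neither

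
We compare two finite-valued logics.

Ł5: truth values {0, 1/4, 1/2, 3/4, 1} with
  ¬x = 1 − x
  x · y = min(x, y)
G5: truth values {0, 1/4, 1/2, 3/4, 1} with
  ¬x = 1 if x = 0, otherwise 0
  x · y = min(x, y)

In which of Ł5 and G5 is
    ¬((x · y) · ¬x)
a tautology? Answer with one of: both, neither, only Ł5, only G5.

In Ł5: at x = 1/4, y = 1/4 the value is 3/4 — not a tautology.
In G5: every assignment gives 1 — tautology.

only G5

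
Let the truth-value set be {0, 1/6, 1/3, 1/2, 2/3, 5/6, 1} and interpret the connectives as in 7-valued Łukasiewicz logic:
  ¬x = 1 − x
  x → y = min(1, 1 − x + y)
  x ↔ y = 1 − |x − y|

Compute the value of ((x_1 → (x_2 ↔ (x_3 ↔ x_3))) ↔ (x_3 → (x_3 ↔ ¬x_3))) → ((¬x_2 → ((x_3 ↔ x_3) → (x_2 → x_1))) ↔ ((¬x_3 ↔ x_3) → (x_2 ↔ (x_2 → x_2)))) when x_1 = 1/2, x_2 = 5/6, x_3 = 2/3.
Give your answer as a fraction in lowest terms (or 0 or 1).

1

x_3 ↔ x_3 = 2/3 ↔ 2/3 = 1
x_2 ↔ (x_3 ↔ x_3) = 5/6 ↔ 1 = 5/6
x_1 → (x_2 ↔ (x_3 ↔ x_3)) = 1/2 → 5/6 = 1
¬x_3 = ¬2/3 = 1/3
x_3 ↔ ¬x_3 = 2/3 ↔ 1/3 = 2/3
x_3 → (x_3 ↔ ¬x_3) = 2/3 → 2/3 = 1
(x_1 → (x_2 ↔ (x_3 ↔ x_3))) ↔ (x_3 → (x_3 ↔ ¬x_3)) = 1 ↔ 1 = 1
¬x_2 = ¬5/6 = 1/6
x_3 ↔ x_3 = 2/3 ↔ 2/3 = 1
x_2 → x_1 = 5/6 → 1/2 = 2/3
(x_3 ↔ x_3) → (x_2 → x_1) = 1 → 2/3 = 2/3
¬x_2 → ((x_3 ↔ x_3) → (x_2 → x_1)) = 1/6 → 2/3 = 1
¬x_3 = ¬2/3 = 1/3
¬x_3 ↔ x_3 = 1/3 ↔ 2/3 = 2/3
x_2 → x_2 = 5/6 → 5/6 = 1
x_2 ↔ (x_2 → x_2) = 5/6 ↔ 1 = 5/6
(¬x_3 ↔ x_3) → (x_2 ↔ (x_2 → x_2)) = 2/3 → 5/6 = 1
(¬x_2 → ((x_3 ↔ x_3) → (x_2 → x_1))) ↔ ((¬x_3 ↔ x_3) → (x_2 ↔ (x_2 → x_2))) = 1 ↔ 1 = 1
((x_1 → (x_2 ↔ (x_3 ↔ x_3))) ↔ (x_3 → (x_3 ↔ ¬x_3))) → ((¬x_2 → ((x_3 ↔ x_3) → (x_2 → x_1))) ↔ ((¬x_3 ↔ x_3) → (x_2 ↔ (x_2 → x_2)))) = 1 → 1 = 1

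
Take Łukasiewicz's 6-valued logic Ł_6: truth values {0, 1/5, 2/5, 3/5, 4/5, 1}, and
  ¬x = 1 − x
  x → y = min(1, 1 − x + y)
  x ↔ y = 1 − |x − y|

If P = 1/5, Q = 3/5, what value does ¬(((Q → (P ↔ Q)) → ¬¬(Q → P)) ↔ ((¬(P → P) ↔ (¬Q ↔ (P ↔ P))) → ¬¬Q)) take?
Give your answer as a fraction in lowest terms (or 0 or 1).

P ↔ Q = 1/5 ↔ 3/5 = 3/5
Q → (P ↔ Q) = 3/5 → 3/5 = 1
Q → P = 3/5 → 1/5 = 3/5
¬(Q → P) = ¬3/5 = 2/5
¬¬(Q → P) = ¬2/5 = 3/5
(Q → (P ↔ Q)) → ¬¬(Q → P) = 1 → 3/5 = 3/5
P → P = 1/5 → 1/5 = 1
¬(P → P) = ¬1 = 0
¬Q = ¬3/5 = 2/5
P ↔ P = 1/5 ↔ 1/5 = 1
¬Q ↔ (P ↔ P) = 2/5 ↔ 1 = 2/5
¬(P → P) ↔ (¬Q ↔ (P ↔ P)) = 0 ↔ 2/5 = 3/5
¬Q = ¬3/5 = 2/5
¬¬Q = ¬2/5 = 3/5
(¬(P → P) ↔ (¬Q ↔ (P ↔ P))) → ¬¬Q = 3/5 → 3/5 = 1
((Q → (P ↔ Q)) → ¬¬(Q → P)) ↔ ((¬(P → P) ↔ (¬Q ↔ (P ↔ P))) → ¬¬Q) = 3/5 ↔ 1 = 3/5
¬(((Q → (P ↔ Q)) → ¬¬(Q → P)) ↔ ((¬(P → P) ↔ (¬Q ↔ (P ↔ P))) → ¬¬Q)) = ¬3/5 = 2/5

2/5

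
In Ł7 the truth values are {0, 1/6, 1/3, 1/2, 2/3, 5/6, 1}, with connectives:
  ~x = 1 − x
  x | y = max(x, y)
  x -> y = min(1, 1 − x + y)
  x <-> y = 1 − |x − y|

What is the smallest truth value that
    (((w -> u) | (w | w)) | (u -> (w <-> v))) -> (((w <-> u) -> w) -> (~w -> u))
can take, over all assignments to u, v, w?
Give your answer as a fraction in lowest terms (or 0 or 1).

Take u = 0, v = 0, w = 1/2:
w -> u = 1/2 -> 0 = 1/2
w | w = 1/2 | 1/2 = 1/2
(w -> u) | (w | w) = 1/2 | 1/2 = 1/2
w <-> v = 1/2 <-> 0 = 1/2
u -> (w <-> v) = 0 -> 1/2 = 1
((w -> u) | (w | w)) | (u -> (w <-> v)) = 1/2 | 1 = 1
w <-> u = 1/2 <-> 0 = 1/2
(w <-> u) -> w = 1/2 -> 1/2 = 1
~w = ~1/2 = 1/2
~w -> u = 1/2 -> 0 = 1/2
((w <-> u) -> w) -> (~w -> u) = 1 -> 1/2 = 1/2
(((w -> u) | (w | w)) | (u -> (w <-> v))) -> (((w <-> u) -> w) -> (~w -> u)) = 1 -> 1/2 = 1/2
No assignment yields a value below 1/2, so this is the minimum.

1/2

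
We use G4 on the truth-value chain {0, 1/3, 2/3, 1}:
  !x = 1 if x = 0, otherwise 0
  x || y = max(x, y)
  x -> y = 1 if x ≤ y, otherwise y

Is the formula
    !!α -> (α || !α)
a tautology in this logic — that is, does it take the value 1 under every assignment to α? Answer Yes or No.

Counterexample: take α = 1/3.
!α = !1/3 = 0
!!α = !0 = 1
!α = !1/3 = 0
α || !α = 1/3 || 0 = 1/3
!!α -> (α || !α) = 1 -> 1/3 = 1/3
This gives 1/3 ≠ 1.

No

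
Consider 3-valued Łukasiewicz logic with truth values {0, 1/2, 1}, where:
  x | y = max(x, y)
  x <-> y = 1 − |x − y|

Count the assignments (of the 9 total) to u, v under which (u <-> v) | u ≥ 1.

u = 0, v = 0 ↦ 1  ≥
u = 0, v = 1/2 ↦ 1/2  <
u = 0, v = 1 ↦ 0  <
u = 1/2, v = 0 ↦ 1/2  <
u = 1/2, v = 1/2 ↦ 1  ≥
u = 1/2, v = 1 ↦ 1/2  <
u = 1, v = 0 ↦ 1  ≥
u = 1, v = 1/2 ↦ 1  ≥
u = 1, v = 1 ↦ 1  ≥
So 5 of the 9 assignments meet the threshold.

5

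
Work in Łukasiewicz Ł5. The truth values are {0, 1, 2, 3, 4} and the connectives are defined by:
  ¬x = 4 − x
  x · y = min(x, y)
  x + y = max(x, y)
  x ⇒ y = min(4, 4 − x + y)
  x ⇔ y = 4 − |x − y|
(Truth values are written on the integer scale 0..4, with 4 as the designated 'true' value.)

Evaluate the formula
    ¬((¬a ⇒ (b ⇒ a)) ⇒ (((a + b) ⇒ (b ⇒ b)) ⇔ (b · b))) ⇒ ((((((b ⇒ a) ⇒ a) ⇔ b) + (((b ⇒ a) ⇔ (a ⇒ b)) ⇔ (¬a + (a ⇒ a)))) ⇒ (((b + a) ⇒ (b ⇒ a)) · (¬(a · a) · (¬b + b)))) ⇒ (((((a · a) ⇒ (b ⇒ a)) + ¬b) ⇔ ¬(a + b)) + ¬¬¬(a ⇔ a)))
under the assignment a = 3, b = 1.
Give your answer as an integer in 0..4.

3

¬a = ¬3 = 1
b ⇒ a = 1 ⇒ 3 = 4
¬a ⇒ (b ⇒ a) = 1 ⇒ 4 = 4
a + b = 3 + 1 = 3
b ⇒ b = 1 ⇒ 1 = 4
(a + b) ⇒ (b ⇒ b) = 3 ⇒ 4 = 4
b · b = 1 · 1 = 1
((a + b) ⇒ (b ⇒ b)) ⇔ (b · b) = 4 ⇔ 1 = 1
(¬a ⇒ (b ⇒ a)) ⇒ (((a + b) ⇒ (b ⇒ b)) ⇔ (b · b)) = 4 ⇒ 1 = 1
¬((¬a ⇒ (b ⇒ a)) ⇒ (((a + b) ⇒ (b ⇒ b)) ⇔ (b · b))) = ¬1 = 3
b ⇒ a = 1 ⇒ 3 = 4
(b ⇒ a) ⇒ a = 4 ⇒ 3 = 3
((b ⇒ a) ⇒ a) ⇔ b = 3 ⇔ 1 = 2
b ⇒ a = 1 ⇒ 3 = 4
a ⇒ b = 3 ⇒ 1 = 2
(b ⇒ a) ⇔ (a ⇒ b) = 4 ⇔ 2 = 2
¬a = ¬3 = 1
a ⇒ a = 3 ⇒ 3 = 4
¬a + (a ⇒ a) = 1 + 4 = 4
((b ⇒ a) ⇔ (a ⇒ b)) ⇔ (¬a + (a ⇒ a)) = 2 ⇔ 4 = 2
(((b ⇒ a) ⇒ a) ⇔ b) + (((b ⇒ a) ⇔ (a ⇒ b)) ⇔ (¬a + (a ⇒ a))) = 2 + 2 = 2
b + a = 1 + 3 = 3
b ⇒ a = 1 ⇒ 3 = 4
(b + a) ⇒ (b ⇒ a) = 3 ⇒ 4 = 4
a · a = 3 · 3 = 3
¬(a · a) = ¬3 = 1
¬b = ¬1 = 3
¬b + b = 3 + 1 = 3
¬(a · a) · (¬b + b) = 1 · 3 = 1
((b + a) ⇒ (b ⇒ a)) · (¬(a · a) · (¬b + b)) = 4 · 1 = 1
((((b ⇒ a) ⇒ a) ⇔ b) + (((b ⇒ a) ⇔ (a ⇒ b)) ⇔ (¬a + (a ⇒ a)))) ⇒ (((b + a) ⇒ (b ⇒ a)) · (¬(a · a) · (¬b + b))) = 2 ⇒ 1 = 3
a · a = 3 · 3 = 3
b ⇒ a = 1 ⇒ 3 = 4
(a · a) ⇒ (b ⇒ a) = 3 ⇒ 4 = 4
¬b = ¬1 = 3
((a · a) ⇒ (b ⇒ a)) + ¬b = 4 + 3 = 4
a + b = 3 + 1 = 3
¬(a + b) = ¬3 = 1
(((a · a) ⇒ (b ⇒ a)) + ¬b) ⇔ ¬(a + b) = 4 ⇔ 1 = 1
a ⇔ a = 3 ⇔ 3 = 4
¬(a ⇔ a) = ¬4 = 0
¬¬(a ⇔ a) = ¬0 = 4
¬¬¬(a ⇔ a) = ¬4 = 0
((((a · a) ⇒ (b ⇒ a)) + ¬b) ⇔ ¬(a + b)) + ¬¬¬(a ⇔ a) = 1 + 0 = 1
(((((b ⇒ a) ⇒ a) ⇔ b) + (((b ⇒ a) ⇔ (a ⇒ b)) ⇔ (¬a + (a ⇒ a)))) ⇒ (((b + a) ⇒ (b ⇒ a)) · (¬(a · a) · (¬b + b)))) ⇒ (((((a · a) ⇒ (b ⇒ a)) + ¬b) ⇔ ¬(a + b)) + ¬¬¬(a ⇔ a)) = 3 ⇒ 1 = 2
¬((¬a ⇒ (b ⇒ a)) ⇒ (((a + b) ⇒ (b ⇒ b)) ⇔ (b · b))) ⇒ ((((((b ⇒ a) ⇒ a) ⇔ b) + (((b ⇒ a) ⇔ (a ⇒ b)) ⇔ (¬a + (a ⇒ a)))) ⇒ (((b + a) ⇒ (b ⇒ a)) · (¬(a · a) · (¬b + b)))) ⇒ (((((a · a) ⇒ (b ⇒ a)) + ¬b) ⇔ ¬(a + b)) + ¬¬¬(a ⇔ a))) = 3 ⇒ 2 = 3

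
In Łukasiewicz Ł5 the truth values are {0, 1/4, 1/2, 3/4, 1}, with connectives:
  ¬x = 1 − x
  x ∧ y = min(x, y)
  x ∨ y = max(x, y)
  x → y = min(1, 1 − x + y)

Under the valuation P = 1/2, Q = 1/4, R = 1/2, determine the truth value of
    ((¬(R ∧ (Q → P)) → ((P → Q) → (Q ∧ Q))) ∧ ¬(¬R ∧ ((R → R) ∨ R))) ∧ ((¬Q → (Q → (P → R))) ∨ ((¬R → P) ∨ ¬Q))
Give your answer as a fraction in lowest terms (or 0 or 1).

Q → P = 1/4 → 1/2 = 1
R ∧ (Q → P) = 1/2 ∧ 1 = 1/2
¬(R ∧ (Q → P)) = ¬1/2 = 1/2
P → Q = 1/2 → 1/4 = 3/4
Q ∧ Q = 1/4 ∧ 1/4 = 1/4
(P → Q) → (Q ∧ Q) = 3/4 → 1/4 = 1/2
¬(R ∧ (Q → P)) → ((P → Q) → (Q ∧ Q)) = 1/2 → 1/2 = 1
¬R = ¬1/2 = 1/2
R → R = 1/2 → 1/2 = 1
(R → R) ∨ R = 1 ∨ 1/2 = 1
¬R ∧ ((R → R) ∨ R) = 1/2 ∧ 1 = 1/2
¬(¬R ∧ ((R → R) ∨ R)) = ¬1/2 = 1/2
(¬(R ∧ (Q → P)) → ((P → Q) → (Q ∧ Q))) ∧ ¬(¬R ∧ ((R → R) ∨ R)) = 1 ∧ 1/2 = 1/2
¬Q = ¬1/4 = 3/4
P → R = 1/2 → 1/2 = 1
Q → (P → R) = 1/4 → 1 = 1
¬Q → (Q → (P → R)) = 3/4 → 1 = 1
¬R = ¬1/2 = 1/2
¬R → P = 1/2 → 1/2 = 1
¬Q = ¬1/4 = 3/4
(¬R → P) ∨ ¬Q = 1 ∨ 3/4 = 1
(¬Q → (Q → (P → R))) ∨ ((¬R → P) ∨ ¬Q) = 1 ∨ 1 = 1
((¬(R ∧ (Q → P)) → ((P → Q) → (Q ∧ Q))) ∧ ¬(¬R ∧ ((R → R) ∨ R))) ∧ ((¬Q → (Q → (P → R))) ∨ ((¬R → P) ∨ ¬Q)) = 1/2 ∧ 1 = 1/2

1/2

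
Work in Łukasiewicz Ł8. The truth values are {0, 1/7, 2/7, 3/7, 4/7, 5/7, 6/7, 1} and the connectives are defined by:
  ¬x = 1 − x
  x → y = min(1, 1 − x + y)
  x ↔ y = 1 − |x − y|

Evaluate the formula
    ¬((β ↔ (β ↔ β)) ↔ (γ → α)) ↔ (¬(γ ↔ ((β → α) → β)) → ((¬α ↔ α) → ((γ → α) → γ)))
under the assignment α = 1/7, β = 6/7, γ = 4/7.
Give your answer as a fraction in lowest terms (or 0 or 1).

2/7

β ↔ β = 6/7 ↔ 6/7 = 1
β ↔ (β ↔ β) = 6/7 ↔ 1 = 6/7
γ → α = 4/7 → 1/7 = 4/7
(β ↔ (β ↔ β)) ↔ (γ → α) = 6/7 ↔ 4/7 = 5/7
¬((β ↔ (β ↔ β)) ↔ (γ → α)) = ¬5/7 = 2/7
β → α = 6/7 → 1/7 = 2/7
(β → α) → β = 2/7 → 6/7 = 1
γ ↔ ((β → α) → β) = 4/7 ↔ 1 = 4/7
¬(γ ↔ ((β → α) → β)) = ¬4/7 = 3/7
¬α = ¬1/7 = 6/7
¬α ↔ α = 6/7 ↔ 1/7 = 2/7
γ → α = 4/7 → 1/7 = 4/7
(γ → α) → γ = 4/7 → 4/7 = 1
(¬α ↔ α) → ((γ → α) → γ) = 2/7 → 1 = 1
¬(γ ↔ ((β → α) → β)) → ((¬α ↔ α) → ((γ → α) → γ)) = 3/7 → 1 = 1
¬((β ↔ (β ↔ β)) ↔ (γ → α)) ↔ (¬(γ ↔ ((β → α) → β)) → ((¬α ↔ α) → ((γ → α) → γ))) = 2/7 ↔ 1 = 2/7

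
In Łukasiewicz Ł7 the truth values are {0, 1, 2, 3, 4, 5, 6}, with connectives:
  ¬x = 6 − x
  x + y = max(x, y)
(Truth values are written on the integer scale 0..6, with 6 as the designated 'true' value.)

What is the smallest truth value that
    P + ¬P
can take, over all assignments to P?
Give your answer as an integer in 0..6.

Take P = 3:
¬P = ¬3 = 3
P + ¬P = 3 + 3 = 3
No assignment yields a value below 3, so this is the minimum.

3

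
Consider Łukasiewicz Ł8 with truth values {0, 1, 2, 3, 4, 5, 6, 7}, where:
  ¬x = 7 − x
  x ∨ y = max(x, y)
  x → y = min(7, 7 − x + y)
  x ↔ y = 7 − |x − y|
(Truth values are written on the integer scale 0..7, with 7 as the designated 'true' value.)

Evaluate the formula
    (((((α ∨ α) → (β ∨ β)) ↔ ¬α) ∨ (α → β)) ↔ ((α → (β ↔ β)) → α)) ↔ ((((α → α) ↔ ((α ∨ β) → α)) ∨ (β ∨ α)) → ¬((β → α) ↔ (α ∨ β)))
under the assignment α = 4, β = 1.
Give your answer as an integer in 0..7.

5

α ∨ α = 4 ∨ 4 = 4
β ∨ β = 1 ∨ 1 = 1
(α ∨ α) → (β ∨ β) = 4 → 1 = 4
¬α = ¬4 = 3
((α ∨ α) → (β ∨ β)) ↔ ¬α = 4 ↔ 3 = 6
α → β = 4 → 1 = 4
(((α ∨ α) → (β ∨ β)) ↔ ¬α) ∨ (α → β) = 6 ∨ 4 = 6
β ↔ β = 1 ↔ 1 = 7
α → (β ↔ β) = 4 → 7 = 7
(α → (β ↔ β)) → α = 7 → 4 = 4
((((α ∨ α) → (β ∨ β)) ↔ ¬α) ∨ (α → β)) ↔ ((α → (β ↔ β)) → α) = 6 ↔ 4 = 5
α → α = 4 → 4 = 7
α ∨ β = 4 ∨ 1 = 4
(α ∨ β) → α = 4 → 4 = 7
(α → α) ↔ ((α ∨ β) → α) = 7 ↔ 7 = 7
β ∨ α = 1 ∨ 4 = 4
((α → α) ↔ ((α ∨ β) → α)) ∨ (β ∨ α) = 7 ∨ 4 = 7
β → α = 1 → 4 = 7
α ∨ β = 4 ∨ 1 = 4
(β → α) ↔ (α ∨ β) = 7 ↔ 4 = 4
¬((β → α) ↔ (α ∨ β)) = ¬4 = 3
(((α → α) ↔ ((α ∨ β) → α)) ∨ (β ∨ α)) → ¬((β → α) ↔ (α ∨ β)) = 7 → 3 = 3
(((((α ∨ α) → (β ∨ β)) ↔ ¬α) ∨ (α → β)) ↔ ((α → (β ↔ β)) → α)) ↔ ((((α → α) ↔ ((α ∨ β) → α)) ∨ (β ∨ α)) → ¬((β → α) ↔ (α ∨ β))) = 5 ↔ 3 = 5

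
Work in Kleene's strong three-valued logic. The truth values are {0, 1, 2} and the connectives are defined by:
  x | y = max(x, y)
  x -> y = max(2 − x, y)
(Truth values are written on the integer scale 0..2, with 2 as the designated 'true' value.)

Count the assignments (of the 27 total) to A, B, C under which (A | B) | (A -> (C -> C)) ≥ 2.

25

value 2: 25 assignments (counts)
value 1: 2 assignments
So 25 of the 27 assignments meet the threshold.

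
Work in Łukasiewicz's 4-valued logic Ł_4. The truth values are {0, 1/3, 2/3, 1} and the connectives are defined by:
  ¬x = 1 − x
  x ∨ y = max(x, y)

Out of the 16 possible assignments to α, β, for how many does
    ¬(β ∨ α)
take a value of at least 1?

α = 0, β = 0 ↦ 1  ≥
α = 0, β = 1/3 ↦ 2/3  <
α = 0, β = 2/3 ↦ 1/3  <
α = 0, β = 1 ↦ 0  <
α = 1/3, β = 0 ↦ 2/3  <
α = 1/3, β = 1/3 ↦ 2/3  <
α = 1/3, β = 2/3 ↦ 1/3  <
α = 1/3, β = 1 ↦ 0  <
α = 2/3, β = 0 ↦ 1/3  <
α = 2/3, β = 1/3 ↦ 1/3  <
α = 2/3, β = 2/3 ↦ 1/3  <
α = 2/3, β = 1 ↦ 0  <
α = 1, β = 0 ↦ 0  <
α = 1, β = 1/3 ↦ 0  <
α = 1, β = 2/3 ↦ 0  <
α = 1, β = 1 ↦ 0  <
So 1 of the 16 assignments meets the threshold.

1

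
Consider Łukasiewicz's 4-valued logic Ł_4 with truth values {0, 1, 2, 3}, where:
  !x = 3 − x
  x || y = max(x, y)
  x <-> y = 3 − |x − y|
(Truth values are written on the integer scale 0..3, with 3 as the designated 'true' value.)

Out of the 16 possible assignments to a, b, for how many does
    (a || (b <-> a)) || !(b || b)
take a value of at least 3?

a = 0, b = 0 ↦ 3  ≥
a = 0, b = 1 ↦ 2  <
a = 0, b = 2 ↦ 1  <
a = 0, b = 3 ↦ 0  <
a = 1, b = 0 ↦ 3  ≥
a = 1, b = 1 ↦ 3  ≥
a = 1, b = 2 ↦ 2  <
a = 1, b = 3 ↦ 1  <
a = 2, b = 0 ↦ 3  ≥
a = 2, b = 1 ↦ 2  <
a = 2, b = 2 ↦ 3  ≥
a = 2, b = 3 ↦ 2  <
a = 3, b = 0 ↦ 3  ≥
a = 3, b = 1 ↦ 3  ≥
a = 3, b = 2 ↦ 3  ≥
a = 3, b = 3 ↦ 3  ≥
So 9 of the 16 assignments meet the threshold.

9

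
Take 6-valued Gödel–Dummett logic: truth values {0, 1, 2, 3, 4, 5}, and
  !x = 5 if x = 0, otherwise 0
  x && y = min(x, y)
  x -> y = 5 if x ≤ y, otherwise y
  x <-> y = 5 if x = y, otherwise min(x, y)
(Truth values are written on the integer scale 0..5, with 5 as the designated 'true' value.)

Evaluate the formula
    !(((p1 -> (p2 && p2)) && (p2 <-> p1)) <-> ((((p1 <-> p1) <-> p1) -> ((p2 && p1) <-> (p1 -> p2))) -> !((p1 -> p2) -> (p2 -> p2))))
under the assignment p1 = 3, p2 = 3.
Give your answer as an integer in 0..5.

p2 && p2 = 3 && 3 = 3
p1 -> (p2 && p2) = 3 -> 3 = 5
p2 <-> p1 = 3 <-> 3 = 5
(p1 -> (p2 && p2)) && (p2 <-> p1) = 5 && 5 = 5
p1 <-> p1 = 3 <-> 3 = 5
(p1 <-> p1) <-> p1 = 5 <-> 3 = 3
p2 && p1 = 3 && 3 = 3
p1 -> p2 = 3 -> 3 = 5
(p2 && p1) <-> (p1 -> p2) = 3 <-> 5 = 3
((p1 <-> p1) <-> p1) -> ((p2 && p1) <-> (p1 -> p2)) = 3 -> 3 = 5
p1 -> p2 = 3 -> 3 = 5
p2 -> p2 = 3 -> 3 = 5
(p1 -> p2) -> (p2 -> p2) = 5 -> 5 = 5
!((p1 -> p2) -> (p2 -> p2)) = !5 = 0
(((p1 <-> p1) <-> p1) -> ((p2 && p1) <-> (p1 -> p2))) -> !((p1 -> p2) -> (p2 -> p2)) = 5 -> 0 = 0
((p1 -> (p2 && p2)) && (p2 <-> p1)) <-> ((((p1 <-> p1) <-> p1) -> ((p2 && p1) <-> (p1 -> p2))) -> !((p1 -> p2) -> (p2 -> p2))) = 5 <-> 0 = 0
!(((p1 -> (p2 && p2)) && (p2 <-> p1)) <-> ((((p1 <-> p1) <-> p1) -> ((p2 && p1) <-> (p1 -> p2))) -> !((p1 -> p2) -> (p2 -> p2)))) = !0 = 5

5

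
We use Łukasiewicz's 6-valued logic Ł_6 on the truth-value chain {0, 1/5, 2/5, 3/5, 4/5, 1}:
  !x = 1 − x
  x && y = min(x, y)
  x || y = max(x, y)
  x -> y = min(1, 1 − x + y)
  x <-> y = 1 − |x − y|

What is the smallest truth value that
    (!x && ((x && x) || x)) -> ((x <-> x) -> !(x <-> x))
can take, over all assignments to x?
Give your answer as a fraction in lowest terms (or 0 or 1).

3/5

Take x = 2/5:
!x = !2/5 = 3/5
x && x = 2/5 && 2/5 = 2/5
(x && x) || x = 2/5 || 2/5 = 2/5
!x && ((x && x) || x) = 3/5 && 2/5 = 2/5
x <-> x = 2/5 <-> 2/5 = 1
x <-> x = 2/5 <-> 2/5 = 1
!(x <-> x) = !1 = 0
(x <-> x) -> !(x <-> x) = 1 -> 0 = 0
(!x && ((x && x) || x)) -> ((x <-> x) -> !(x <-> x)) = 2/5 -> 0 = 3/5
No assignment yields a value below 3/5, so this is the minimum.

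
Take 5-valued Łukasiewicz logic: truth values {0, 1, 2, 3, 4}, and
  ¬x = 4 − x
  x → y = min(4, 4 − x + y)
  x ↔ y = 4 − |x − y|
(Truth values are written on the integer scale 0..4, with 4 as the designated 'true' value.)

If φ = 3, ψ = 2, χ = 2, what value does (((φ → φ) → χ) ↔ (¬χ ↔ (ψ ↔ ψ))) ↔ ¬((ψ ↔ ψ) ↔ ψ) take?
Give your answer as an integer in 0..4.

2

φ → φ = 3 → 3 = 4
(φ → φ) → χ = 4 → 2 = 2
¬χ = ¬2 = 2
ψ ↔ ψ = 2 ↔ 2 = 4
¬χ ↔ (ψ ↔ ψ) = 2 ↔ 4 = 2
((φ → φ) → χ) ↔ (¬χ ↔ (ψ ↔ ψ)) = 2 ↔ 2 = 4
ψ ↔ ψ = 2 ↔ 2 = 4
(ψ ↔ ψ) ↔ ψ = 4 ↔ 2 = 2
¬((ψ ↔ ψ) ↔ ψ) = ¬2 = 2
(((φ → φ) → χ) ↔ (¬χ ↔ (ψ ↔ ψ))) ↔ ¬((ψ ↔ ψ) ↔ ψ) = 4 ↔ 2 = 2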